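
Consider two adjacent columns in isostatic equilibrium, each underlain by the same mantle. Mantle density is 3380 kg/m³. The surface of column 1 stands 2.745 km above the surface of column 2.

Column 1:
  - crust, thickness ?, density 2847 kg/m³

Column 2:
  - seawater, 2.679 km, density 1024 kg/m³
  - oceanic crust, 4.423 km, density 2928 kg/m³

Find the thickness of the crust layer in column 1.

Take the compensation level at the base of the deeper column (depth z_c below the surface of column 1) and equate Σ ρ_i t_i down to z_c; mantle fills any gap and the z_c terms cancel.
Column 1: x×2847 + (z_c − 0 − x)×3380
Column 2: 2.745×0 + 2.679×1024 + 4.423×2928 + (z_c − 2.745 − 7.102)×3380
The z_c×3380 term appears on both sides and cancels. Collect the known terms of each column as K = Σ(ρt)_known − 3380 × (depth of known layers): K_1 = 0 − 3380×0 = 0; K_2 = 15693.84 − 3380×(2.745 + 7.102) = −17589.02.
Balance: K_1 − x×(3380 − 2847) = K_2, so x = (K_1 − K_2)/(3380 − 2847) = 17589/533 = 33 km.

33 km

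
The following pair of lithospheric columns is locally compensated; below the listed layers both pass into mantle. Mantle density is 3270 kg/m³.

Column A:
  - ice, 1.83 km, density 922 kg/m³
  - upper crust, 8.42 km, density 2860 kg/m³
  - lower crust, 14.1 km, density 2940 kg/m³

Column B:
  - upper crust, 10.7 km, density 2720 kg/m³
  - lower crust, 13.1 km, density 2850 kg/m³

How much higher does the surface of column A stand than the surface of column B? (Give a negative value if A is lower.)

For any compensation level in the mantle, the mantle terms cancel and isostasy reduces to e = (Σt_A − Σt_B) − (Σ(ρt)_A − Σ(ρt)_B) / ρ_m.
Σt_A = 24.35 km; Σt_B = 23.8 km; Σ(ρt)_A = 67222.46; Σ(ρt)_B = 66439 (in km·kg/m³).
e = (24.35 − 23.8) − (67222.46 − 66439) / 3270 = 0.31 km.

0.31 km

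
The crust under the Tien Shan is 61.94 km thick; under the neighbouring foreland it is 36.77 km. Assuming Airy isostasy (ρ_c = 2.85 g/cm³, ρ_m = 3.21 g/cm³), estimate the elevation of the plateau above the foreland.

Excess crust Δ = 61.94 km − 36.77 km = 25.17 km, split between elevation h and root r with h + r = Δ.
Airy balance ρ_c h = (ρ_m − ρ_c) r gives r = h ρ_c/(ρ_m − ρ_c), so h (1 + ρ_c/(ρ_m − ρ_c)) = Δ, i.e. h = Δ (ρ_m − ρ_c)/ρ_m.
h = 25.17 km × 0.36/3.21 = 2.82 km.

2.82 km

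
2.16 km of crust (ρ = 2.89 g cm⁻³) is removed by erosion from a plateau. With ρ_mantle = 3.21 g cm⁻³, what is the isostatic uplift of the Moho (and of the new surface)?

Unloading: uplift u = e ρ_c/ρ_m = 2.16 km × 2.89/3.21 = 1.94 km.

1.94 km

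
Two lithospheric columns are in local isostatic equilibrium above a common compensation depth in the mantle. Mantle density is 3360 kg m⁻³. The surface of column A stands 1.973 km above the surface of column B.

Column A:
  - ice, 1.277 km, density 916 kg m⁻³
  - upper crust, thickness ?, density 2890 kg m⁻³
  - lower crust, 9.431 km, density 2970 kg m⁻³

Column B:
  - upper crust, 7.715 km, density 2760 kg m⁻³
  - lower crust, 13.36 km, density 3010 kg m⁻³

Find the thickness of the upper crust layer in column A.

19.4 km

Take the compensation level at the base of the deeper column (depth z_c below the surface of column A) and equate Σ ρ_i t_i down to z_c; mantle fills any gap and the z_c terms cancel.
Column A: 1.277×916 + x×2890 + 9.431×2970 + (z_c − 10.708 − x)×3360
Column B: 1.973×0 + 7.715×2760 + 13.36×3010 + (z_c − 1.973 − 21.075)×3360
The z_c×3360 term appears on both sides and cancels. Collect the known terms of each column as K = Σ(ρt)_known − 3360 × (depth of known layers): K_A = 29179.802 − 3360×10.708 = −6799.078; K_B = 61507 − 3360×(1.973 + 21.075) = −15934.28.
Balance: K_A − x×(3360 − 2890) = K_B, so x = (K_A − K_B)/(3360 − 2890) = 9135.2/470 = 19.4 km.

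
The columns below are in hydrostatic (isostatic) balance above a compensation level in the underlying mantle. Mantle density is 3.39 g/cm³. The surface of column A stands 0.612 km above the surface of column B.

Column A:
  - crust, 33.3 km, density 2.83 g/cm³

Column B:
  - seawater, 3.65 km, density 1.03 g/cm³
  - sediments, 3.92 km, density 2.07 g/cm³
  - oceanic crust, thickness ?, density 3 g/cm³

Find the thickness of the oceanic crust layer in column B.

7.14 km

Take the compensation level at the base of the deeper column (depth z_c below the surface of column A) and equate Σ ρ_i t_i down to z_c; mantle fills any gap and the z_c terms cancel.
Column A: 33.3×2.83 + (z_c − 33.3)×3.39
Column B: 0.612×0 + 3.65×1.03 + 3.92×2.07 + x×3 + (z_c − 0.612 − 7.57 − x)×3.39
The z_c×3.39 term appears on both sides and cancels. Collect the known terms of each column as K = Σ(ρt)_known − 3.39 × (depth of known layers): K_A = 94.239 − 3.39×33.3 = −18.648; K_B = 11.8739 − 3.39×(0.612 + 7.57) = −15.86308.
Balance: K_A = K_B − x×(3.39 − 3), so x = (K_B − K_A)/(3.39 − 3) = 2.78492/0.39 = 7.14 km.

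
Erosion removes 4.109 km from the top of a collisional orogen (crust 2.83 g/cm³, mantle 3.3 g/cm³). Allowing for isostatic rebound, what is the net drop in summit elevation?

0.585 km

Rebound u = e ρ_c/ρ_m = 4.109 km × 2.83/3.3 = 3.524 km.
Net surface drop = e − u = 4.109 km − 3.524 km = e (ρ_m − ρ_c)/ρ_m = 0.585 km.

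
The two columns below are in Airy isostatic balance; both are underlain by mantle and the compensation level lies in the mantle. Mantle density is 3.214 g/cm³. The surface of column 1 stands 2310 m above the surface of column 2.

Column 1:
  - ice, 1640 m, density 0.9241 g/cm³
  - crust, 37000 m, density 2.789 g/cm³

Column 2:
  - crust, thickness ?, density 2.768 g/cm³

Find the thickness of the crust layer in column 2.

Take the compensation level at the base of the deeper column (depth z_c below the surface of column 1) and equate Σ ρ_i t_i down to z_c; mantle fills any gap and the z_c terms cancel.
Column 1: 1640×0.9241 + 37000×2.789 + (z_c − 38640)×3.214
Column 2: 2310×0 + x×2.768 + (z_c − 2310 − 0 − x)×3.214
The z_c×3.214 term appears on both sides and cancels. Collect the known terms of each column as K = Σ(ρt)_known − 3.214 × (depth of known layers): K_1 = 104708.524 − 3.214×38640 = −19480.436; K_2 = 0 − 3.214×(2310 + 0) = −7424.34.
Balance: K_1 = K_2 − x×(3.214 − 2.768), so x = (K_2 − K_1)/(3.214 − 2.768) = 12056.1/0.446 = 27000 m.

27000 m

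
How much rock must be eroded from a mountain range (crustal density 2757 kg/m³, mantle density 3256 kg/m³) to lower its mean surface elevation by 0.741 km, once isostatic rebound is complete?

Net drop Δ = e − u = e − e ρ_c/ρ_m = e (ρ_m − ρ_c)/ρ_m.
e = Δ ρ_m/(ρ_m − ρ_c) = 0.741 km × 3256/499 = 4.84 km.

4.84 km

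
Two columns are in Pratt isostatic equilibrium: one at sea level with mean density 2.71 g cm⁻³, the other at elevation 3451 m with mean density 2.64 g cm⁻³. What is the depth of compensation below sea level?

130000 m

ρ_ref D = ρ (D + h) → D (ρ_ref − ρ) = ρ h.
D = ρ h/(ρ_ref − ρ) = 2.64 × 3451 m/(2.71 − 2.64) = 130000 m.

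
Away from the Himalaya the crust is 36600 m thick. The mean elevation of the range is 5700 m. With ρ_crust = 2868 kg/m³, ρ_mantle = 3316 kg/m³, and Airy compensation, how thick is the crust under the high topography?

Root depth r = h ρ_c / (ρ_m − ρ_c) = 5700 m × 2868 / 448 = 36490 m.
Total thickness = T + h + r = 36600 m + 5700 m + 36490 m = 78800 m.

78800 m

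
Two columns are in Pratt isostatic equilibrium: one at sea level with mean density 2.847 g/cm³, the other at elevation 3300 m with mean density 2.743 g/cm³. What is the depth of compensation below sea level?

87000 m

ρ_ref D = ρ (D + h) → D (ρ_ref − ρ) = ρ h.
D = ρ h/(ρ_ref − ρ) = 2.743 × 3300 m/(2.847 − 2.743) = 87000 m.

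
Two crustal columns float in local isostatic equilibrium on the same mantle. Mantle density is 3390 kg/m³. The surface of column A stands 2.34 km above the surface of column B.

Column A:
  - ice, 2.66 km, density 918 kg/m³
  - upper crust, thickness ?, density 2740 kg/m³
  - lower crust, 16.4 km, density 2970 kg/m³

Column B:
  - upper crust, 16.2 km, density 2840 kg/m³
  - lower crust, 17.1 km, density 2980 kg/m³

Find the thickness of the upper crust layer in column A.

Take the compensation level at the base of the deeper column (depth z_c below the surface of column A) and equate Σ ρ_i t_i down to z_c; mantle fills any gap and the z_c terms cancel.
Column A: 2.66×918 + x×2740 + 16.4×2970 + (z_c − 19.06 − x)×3390
Column B: 2.34×0 + 16.2×2840 + 17.1×2980 + (z_c − 2.34 − 33.3)×3390
The z_c×3390 term appears on both sides and cancels. Collect the known terms of each column as K = Σ(ρt)_known − 3390 × (depth of known layers): K_A = 51149.88 − 3390×19.06 = −13463.52; K_B = 96966 − 3390×(2.34 + 33.3) = −23853.6.
Balance: K_A − x×(3390 − 2740) = K_B, so x = (K_A − K_B)/(3390 − 2740) = 10390.1/650 = 16 km.

16 km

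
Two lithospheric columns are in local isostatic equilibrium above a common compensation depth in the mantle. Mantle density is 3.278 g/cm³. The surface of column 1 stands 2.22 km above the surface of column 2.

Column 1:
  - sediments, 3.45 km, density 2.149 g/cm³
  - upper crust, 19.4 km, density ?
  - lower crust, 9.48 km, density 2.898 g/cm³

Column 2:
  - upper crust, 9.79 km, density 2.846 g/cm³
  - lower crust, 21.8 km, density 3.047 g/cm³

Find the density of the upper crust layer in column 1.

Take the compensation level at the base of the deeper column (depth z_c below the surface of column 1) and equate Σ ρ_i t_i down to z_c; mantle fills any gap and the z_c terms cancel.
Column 1: 3.45×2.149 + 19.4×ρ + 9.48×2.898 + (z_c − 32.33)×3.278
Column 2: 2.22×0 + 9.79×2.846 + 21.8×3.047 + (z_c − 2.22 − 31.59)×3.278
The z_c×3.278 term appears on both sides and cancels. Collect the known terms of each column as K = Σ(ρt)_known − 3.278 × (depth of known layers): K_1 = 34.88709 − 3.278×32.33 = −71.09065; K_2 = 94.28694 − 3.278×(2.22 + 31.59) = −16.54224.
Balance: K_1 + 19.4×ρ = K_2, so ρ = (K_2 − K_1)/19.4 = 54.5484/19.4 = 2.81 g/cm³.

2.81 g/cm³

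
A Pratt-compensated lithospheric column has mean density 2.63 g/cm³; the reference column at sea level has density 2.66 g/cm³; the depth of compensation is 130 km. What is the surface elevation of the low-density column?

1.48 km

ρ_ref D = ρ (D + h) → h = D (ρ_ref − ρ)/ρ.
h = 130 km × (2.66 − 2.63)/2.63 = 1.48 km.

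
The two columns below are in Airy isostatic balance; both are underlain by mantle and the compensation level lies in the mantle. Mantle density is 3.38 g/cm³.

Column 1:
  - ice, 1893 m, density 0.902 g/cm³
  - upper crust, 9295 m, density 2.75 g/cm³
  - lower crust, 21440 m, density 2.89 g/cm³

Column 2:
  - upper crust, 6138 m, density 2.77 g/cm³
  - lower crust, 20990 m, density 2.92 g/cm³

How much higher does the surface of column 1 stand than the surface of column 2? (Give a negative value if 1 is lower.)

For any compensation level in the mantle, the mantle terms cancel and isostasy reduces to e = (Σt_1 − Σt_2) − (Σ(ρt)_1 − Σ(ρt)_2) / ρ_m.
Σt_1 = 32628 m; Σt_2 = 27128 m; Σ(ρt)_1 = 89230.336; Σ(ρt)_2 = 78293.06 (in m·g/cm³).
e = (32628 − 27128) − (89230.336 − 78293.06) / 3.38 = 2260 m.

2260 m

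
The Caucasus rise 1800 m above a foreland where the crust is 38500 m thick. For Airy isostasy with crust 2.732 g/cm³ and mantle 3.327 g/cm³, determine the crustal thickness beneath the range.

48600 m

Root depth r = h ρ_c / (ρ_m − ρ_c) = 1800 m × 2.732 / 0.595 = 8265 m.
Total thickness = T + h + r = 38500 m + 1800 m + 8265 m = 48600 m.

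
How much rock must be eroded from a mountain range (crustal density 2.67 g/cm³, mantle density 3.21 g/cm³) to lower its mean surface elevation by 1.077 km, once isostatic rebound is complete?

Net drop Δ = e − u = e − e ρ_c/ρ_m = e (ρ_m − ρ_c)/ρ_m.
e = Δ ρ_m/(ρ_m − ρ_c) = 1.077 km × 3.21/0.54 = 6.4 km.

6.4 km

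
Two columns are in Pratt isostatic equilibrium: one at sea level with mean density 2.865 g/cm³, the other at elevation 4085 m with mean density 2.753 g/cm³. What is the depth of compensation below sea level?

100000 m

ρ_ref D = ρ (D + h) → D (ρ_ref − ρ) = ρ h.
D = ρ h/(ρ_ref − ρ) = 2.753 × 4085 m/(2.865 − 2.753) = 100000 m.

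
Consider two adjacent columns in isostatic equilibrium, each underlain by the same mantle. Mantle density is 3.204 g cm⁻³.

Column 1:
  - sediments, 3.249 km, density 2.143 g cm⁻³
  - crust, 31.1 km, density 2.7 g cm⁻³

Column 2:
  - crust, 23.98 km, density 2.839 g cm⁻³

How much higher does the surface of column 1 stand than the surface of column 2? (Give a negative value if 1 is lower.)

3.24 km

For any compensation level in the mantle, the mantle terms cancel and isostasy reduces to e = (Σt_1 − Σt_2) − (Σ(ρt)_1 − Σ(ρt)_2) / ρ_m.
Σt_1 = 34.349 km; Σt_2 = 23.98 km; Σ(ρt)_1 = 90.932607; Σ(ρt)_2 = 68.07922 (in km·g cm⁻³).
e = (34.349 − 23.98) − (90.932607 − 68.07922) / 3.204 = 3.24 km.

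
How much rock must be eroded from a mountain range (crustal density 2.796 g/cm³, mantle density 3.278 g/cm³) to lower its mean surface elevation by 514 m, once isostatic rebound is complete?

Net drop Δ = e − u = e − e ρ_c/ρ_m = e (ρ_m − ρ_c)/ρ_m.
e = Δ ρ_m/(ρ_m − ρ_c) = 514 m × 3.278/0.482 = 3500 m.

3500 m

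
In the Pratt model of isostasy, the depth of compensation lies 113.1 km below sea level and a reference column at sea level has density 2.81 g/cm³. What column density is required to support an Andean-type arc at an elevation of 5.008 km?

2.69 g/cm³

Pratt balance: ρ_ref D = ρ (D + h).
ρ = ρ_ref D/(D + h) = 2.81 × 113.1 km/(113.1 km + 5.008 km) = 2.69 g/cm³.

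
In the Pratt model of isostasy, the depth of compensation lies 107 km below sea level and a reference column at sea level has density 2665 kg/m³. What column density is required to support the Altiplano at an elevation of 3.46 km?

Pratt balance: ρ_ref D = ρ (D + h).
ρ = ρ_ref D/(D + h) = 2665 × 107 km/(107 km + 3.46 km) = 2580 kg/m³.

2580 kg/m³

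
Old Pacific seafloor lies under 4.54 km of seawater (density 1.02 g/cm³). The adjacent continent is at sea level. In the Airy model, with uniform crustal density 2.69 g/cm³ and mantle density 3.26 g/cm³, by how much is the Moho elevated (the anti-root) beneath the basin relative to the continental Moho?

Isostatic balance requires: replacing crust with seawater at the top is compensated by replacing crust with mantle at the base: d (ρ_c − ρ_w) = a (ρ_m − ρ_c).
a = d (ρ_c − ρ_w)/(ρ_m − ρ_c) = 4.54 km × 1.67/0.57 = 13.3 km.

13.3 km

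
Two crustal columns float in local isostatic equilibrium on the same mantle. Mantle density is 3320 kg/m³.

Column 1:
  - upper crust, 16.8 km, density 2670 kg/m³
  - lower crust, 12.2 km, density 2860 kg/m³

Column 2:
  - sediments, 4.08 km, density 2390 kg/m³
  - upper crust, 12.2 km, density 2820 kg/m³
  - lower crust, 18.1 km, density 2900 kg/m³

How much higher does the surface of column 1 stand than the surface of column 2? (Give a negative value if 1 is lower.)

−0.29 km

For any compensation level in the mantle, the mantle terms cancel and isostasy reduces to e = (Σt_1 − Σt_2) − (Σ(ρt)_1 − Σ(ρt)_2) / ρ_m.
Σt_1 = 29 km; Σt_2 = 34.38 km; Σ(ρt)_1 = 79748; Σ(ρt)_2 = 96645.2 (in km·kg/m³).
e = (29 − 34.38) − (79748 − 96645.2) / 3320 = −0.29 km.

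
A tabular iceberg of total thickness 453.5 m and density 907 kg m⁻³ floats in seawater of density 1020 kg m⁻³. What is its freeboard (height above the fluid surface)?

Floating equilibrium: submerged depth d = t ρ_obj/ρ_fluid = 453.5 m × 907/1020 = 403.3 m.
Freeboard = t − d = 453.5 m − 403.3 m = 50.2 m.

50.2 m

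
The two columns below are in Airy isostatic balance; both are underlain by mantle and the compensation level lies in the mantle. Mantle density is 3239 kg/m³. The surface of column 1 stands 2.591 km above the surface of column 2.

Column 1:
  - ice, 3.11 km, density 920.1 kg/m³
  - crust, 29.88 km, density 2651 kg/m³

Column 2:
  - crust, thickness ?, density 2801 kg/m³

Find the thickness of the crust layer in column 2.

Take the compensation level at the base of the deeper column (depth z_c below the surface of column 1) and equate Σ ρ_i t_i down to z_c; mantle fills any gap and the z_c terms cancel.
Column 1: 3.11×920.1 + 29.88×2651 + (z_c − 32.99)×3239
Column 2: 2.591×0 + x×2801 + (z_c − 2.591 − 0 − x)×3239
The z_c×3239 term appears on both sides and cancels. Collect the known terms of each column as K = Σ(ρt)_known − 3239 × (depth of known layers): K_1 = 82073.391 − 3239×32.99 = −24781.219; K_2 = 0 − 3239×(2.591 + 0) = −8392.249.
Balance: K_1 = K_2 − x×(3239 − 2801), so x = (K_2 − K_1)/(3239 − 2801) = 16389/438 = 37.4 km.

37.4 km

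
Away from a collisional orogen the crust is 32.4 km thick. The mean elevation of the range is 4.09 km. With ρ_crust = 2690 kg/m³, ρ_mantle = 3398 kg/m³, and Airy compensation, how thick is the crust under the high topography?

52 km

Root depth r = h ρ_c / (ρ_m − ρ_c) = 4.09 km × 2690 / 708 = 15.54 km.
Total thickness = T + h + r = 32.4 km + 4.09 km + 15.54 km = 52 km.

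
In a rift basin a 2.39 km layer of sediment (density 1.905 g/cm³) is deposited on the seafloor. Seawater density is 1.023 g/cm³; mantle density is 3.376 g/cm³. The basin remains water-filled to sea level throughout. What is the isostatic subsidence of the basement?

0.896 km

Submarine loading: the sediment displaces seawater, and the subsidence is in turn flooded, so s (ρ_m − ρ_w) = t (ρ_sed − ρ_w).
s = 2.39 km × (1.905 − 1.023) / (3.376 − 1.023) = 0.896 km.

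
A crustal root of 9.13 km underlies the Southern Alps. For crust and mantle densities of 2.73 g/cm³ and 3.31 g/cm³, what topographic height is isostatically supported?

1.94 km

By Archimedes' principle applied to the lithosphere: ρ_c h = (ρ_m − ρ_c) r.
h = r (ρ_m − ρ_c) / ρ_c = 9.13 km × (3.31 − 2.73) / 2.73 = 1.94 km.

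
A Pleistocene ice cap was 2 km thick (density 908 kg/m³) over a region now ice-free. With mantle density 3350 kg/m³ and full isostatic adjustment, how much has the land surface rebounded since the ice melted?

Removing the load lets mantle flow back in; uplift u satisfies ρ_ice t = ρ_m u.
u = t ρ_ice/ρ_m = 2 km × 908/3350 = 0.542 km.

0.542 km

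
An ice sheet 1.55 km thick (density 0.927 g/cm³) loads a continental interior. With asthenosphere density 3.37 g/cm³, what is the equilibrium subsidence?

Isostatic balance requires: the ice load ρ_ice t is balanced by mantle displaced below, ρ_m s.
s = t ρ_ice / ρ_m = 1.55 km × 0.927/3.37 = 0.426 km.

0.426 km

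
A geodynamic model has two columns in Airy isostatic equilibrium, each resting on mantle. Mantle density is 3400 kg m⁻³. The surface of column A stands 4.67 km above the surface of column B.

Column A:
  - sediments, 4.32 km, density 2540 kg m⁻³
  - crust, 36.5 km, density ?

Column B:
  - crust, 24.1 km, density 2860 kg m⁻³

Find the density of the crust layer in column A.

2710 kg m⁻³

Take the compensation level at the base of the deeper column (depth z_c below the surface of column A) and equate Σ ρ_i t_i down to z_c; mantle fills any gap and the z_c terms cancel.
Column A: 4.32×2540 + 36.5×ρ + (z_c − 40.82)×3400
Column B: 4.67×0 + 24.1×2860 + (z_c − 4.67 − 24.1)×3400
The z_c×3400 term appears on both sides and cancels. Collect the known terms of each column as K = Σ(ρt)_known − 3400 × (depth of known layers): K_A = 10972.8 − 3400×40.82 = −127815.2; K_B = 68926 − 3400×(4.67 + 24.1) = −28892.
Balance: K_A + 36.5×ρ = K_B, so ρ = (K_B − K_A)/36.5 = 98923.2/36.5 = 2710 kg m⁻³.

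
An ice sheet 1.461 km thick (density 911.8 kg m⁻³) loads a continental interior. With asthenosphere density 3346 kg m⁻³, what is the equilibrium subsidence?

Balancing pressure at the compensation depth: the ice load ρ_ice t is balanced by mantle displaced below, ρ_m s.
s = t ρ_ice / ρ_m = 1.461 km × 911.8/3346 = 0.398 km.

0.398 km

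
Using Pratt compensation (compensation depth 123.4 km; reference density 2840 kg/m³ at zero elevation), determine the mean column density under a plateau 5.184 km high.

Pratt balance: ρ_ref D = ρ (D + h).
ρ = ρ_ref D/(D + h) = 2840 × 123.4 km/(123.4 km + 5.184 km) = 2730 kg/m³.

2730 kg/m³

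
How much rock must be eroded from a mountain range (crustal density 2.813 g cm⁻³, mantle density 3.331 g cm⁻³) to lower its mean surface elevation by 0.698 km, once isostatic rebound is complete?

Net drop Δ = e − u = e − e ρ_c/ρ_m = e (ρ_m − ρ_c)/ρ_m.
e = Δ ρ_m/(ρ_m − ρ_c) = 0.698 km × 3.331/0.518 = 4.49 km.

4.49 km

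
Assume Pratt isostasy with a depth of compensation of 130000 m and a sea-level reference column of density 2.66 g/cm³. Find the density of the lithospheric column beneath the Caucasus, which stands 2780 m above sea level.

2.6 g/cm³

Pratt balance: ρ_ref D = ρ (D + h).
ρ = ρ_ref D/(D + h) = 2.66 × 130000 m/(130000 m + 2780 m) = 2.6 g/cm³.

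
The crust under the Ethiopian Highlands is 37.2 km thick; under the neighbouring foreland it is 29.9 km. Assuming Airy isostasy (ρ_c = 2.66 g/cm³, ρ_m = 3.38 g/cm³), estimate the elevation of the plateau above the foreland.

Excess crust Δ = 37.2 km − 29.9 km = 7.3 km, split between elevation h and root r with h + r = Δ.
Airy balance ρ_c h = (ρ_m − ρ_c) r gives r = h ρ_c/(ρ_m − ρ_c), so h (1 + ρ_c/(ρ_m − ρ_c)) = Δ, i.e. h = Δ (ρ_m − ρ_c)/ρ_m.
h = 7.3 km × 0.72/3.38 = 1.56 km.

1.56 km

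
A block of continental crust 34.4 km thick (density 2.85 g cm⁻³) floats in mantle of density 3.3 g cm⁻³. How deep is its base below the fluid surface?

Draft d = t ρ_obj/ρ_fluid = 34.4 km × 2.85/3.3 = 29.7 km.

29.7 km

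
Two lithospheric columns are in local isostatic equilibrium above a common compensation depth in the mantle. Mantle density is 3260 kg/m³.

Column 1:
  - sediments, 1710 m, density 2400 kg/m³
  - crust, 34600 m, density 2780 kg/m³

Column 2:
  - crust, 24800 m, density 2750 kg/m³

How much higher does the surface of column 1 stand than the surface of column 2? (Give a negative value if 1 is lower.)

For any compensation level in the mantle, the mantle terms cancel and isostasy reduces to e = (Σt_1 − Σt_2) − (Σ(ρt)_1 − Σ(ρt)_2) / ρ_m.
Σt_1 = 36310 m; Σt_2 = 24800 m; Σ(ρt)_1 = 100292000; Σ(ρt)_2 = 68200000 (in m·kg/m³).
e = (36310 − 24800) − (100292000 − 68200000) / 3260 = 1670 m.

1670 m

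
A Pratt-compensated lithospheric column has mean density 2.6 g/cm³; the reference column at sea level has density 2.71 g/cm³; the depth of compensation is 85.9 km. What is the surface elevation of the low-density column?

ρ_ref D = ρ (D + h) → h = D (ρ_ref − ρ)/ρ.
h = 85.9 km × (2.71 − 2.6)/2.6 = 3.63 km.

3.63 km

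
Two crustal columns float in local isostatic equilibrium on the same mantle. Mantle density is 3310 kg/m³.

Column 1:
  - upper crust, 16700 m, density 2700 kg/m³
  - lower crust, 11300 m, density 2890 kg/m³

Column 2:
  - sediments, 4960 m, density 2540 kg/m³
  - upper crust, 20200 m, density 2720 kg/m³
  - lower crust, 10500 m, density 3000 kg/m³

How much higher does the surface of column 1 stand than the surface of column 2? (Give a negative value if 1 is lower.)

−1230 m

For any compensation level in the mantle, the mantle terms cancel and isostasy reduces to e = (Σt_1 − Σt_2) − (Σ(ρt)_1 − Σ(ρt)_2) / ρ_m.
Σt_1 = 28000 m; Σt_2 = 35660 m; Σ(ρt)_1 = 77747000; Σ(ρt)_2 = 99042400 (in m·kg/m³).
e = (28000 − 35660) − (77747000 − 99042400) / 3310 = −1230 m.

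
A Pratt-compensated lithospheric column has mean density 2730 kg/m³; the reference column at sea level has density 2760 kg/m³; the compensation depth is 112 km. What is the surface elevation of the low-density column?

1.23 km

ρ_ref D = ρ (D + h) → h = D (ρ_ref − ρ)/ρ.
h = 112 km × (2760 − 2730)/2730 = 1.23 km.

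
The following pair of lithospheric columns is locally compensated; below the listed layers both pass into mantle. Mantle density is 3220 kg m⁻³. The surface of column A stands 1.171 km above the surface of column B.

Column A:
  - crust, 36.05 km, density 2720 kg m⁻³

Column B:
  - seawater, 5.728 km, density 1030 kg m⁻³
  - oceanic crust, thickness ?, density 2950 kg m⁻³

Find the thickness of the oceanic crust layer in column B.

6.33 km

Take the compensation level at the base of the deeper column (depth z_c below the surface of column A) and equate Σ ρ_i t_i down to z_c; mantle fills any gap and the z_c terms cancel.
Column A: 36.05×2720 + (z_c − 36.05)×3220
Column B: 1.171×0 + 5.728×1030 + x×2950 + (z_c − 1.171 − 5.728 − x)×3220
The z_c×3220 term appears on both sides and cancels. Collect the known terms of each column as K = Σ(ρt)_known − 3220 × (depth of known layers): K_A = 98056 − 3220×36.05 = −18025; K_B = 5899.84 − 3220×(1.171 + 5.728) = −16314.94.
Balance: K_A = K_B − x×(3220 − 2950), so x = (K_B − K_A)/(3220 − 2950) = 1710.06/270 = 6.33 km.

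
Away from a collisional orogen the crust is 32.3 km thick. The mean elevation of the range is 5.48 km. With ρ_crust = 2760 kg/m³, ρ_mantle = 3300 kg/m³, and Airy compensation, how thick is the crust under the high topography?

65.8 km

Root depth r = h ρ_c / (ρ_m − ρ_c) = 5.48 km × 2760 / 540 = 28.01 km.
Total thickness = T + h + r = 32.3 km + 5.48 km + 28.01 km = 65.8 km.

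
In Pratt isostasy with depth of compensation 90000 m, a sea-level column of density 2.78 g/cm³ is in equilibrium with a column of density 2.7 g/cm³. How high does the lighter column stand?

2670 m

ρ_ref D = ρ (D + h) → h = D (ρ_ref − ρ)/ρ.
h = 90000 m × (2.78 − 2.7)/2.7 = 2670 m.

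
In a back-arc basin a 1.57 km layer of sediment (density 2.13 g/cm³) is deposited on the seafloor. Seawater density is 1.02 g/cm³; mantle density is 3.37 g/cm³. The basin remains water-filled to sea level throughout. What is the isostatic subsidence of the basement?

0.742 km

Submarine loading: the sediment displaces seawater, and the subsidence is in turn flooded, so s (ρ_m − ρ_w) = t (ρ_sed − ρ_w).
s = 1.57 km × (2.13 − 1.02) / (3.37 − 1.02) = 0.742 km.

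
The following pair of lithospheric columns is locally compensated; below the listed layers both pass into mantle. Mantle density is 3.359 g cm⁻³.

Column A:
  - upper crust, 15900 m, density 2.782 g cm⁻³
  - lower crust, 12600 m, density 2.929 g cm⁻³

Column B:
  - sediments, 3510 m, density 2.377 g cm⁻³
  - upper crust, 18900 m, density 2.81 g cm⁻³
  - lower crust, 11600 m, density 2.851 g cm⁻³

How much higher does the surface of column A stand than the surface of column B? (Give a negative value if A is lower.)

For any compensation level in the mantle, the mantle terms cancel and isostasy reduces to e = (Σt_A − Σt_B) − (Σ(ρt)_A − Σ(ρt)_B) / ρ_m.
Σt_A = 28500 m; Σt_B = 34010 m; Σ(ρt)_A = 81139.2; Σ(ρt)_B = 94523.87 (in m·g cm⁻³).
e = (28500 − 34010) − (81139.2 − 94523.87) / 3.359 = −1530 m.

−1530 m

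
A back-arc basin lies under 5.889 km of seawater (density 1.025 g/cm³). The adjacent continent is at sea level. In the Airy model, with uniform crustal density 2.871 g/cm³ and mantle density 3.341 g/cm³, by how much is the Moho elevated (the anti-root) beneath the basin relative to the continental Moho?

23.1 km

Equating mass per unit area of the two columns: replacing crust with seawater at the top is compensated by replacing crust with mantle at the base: d (ρ_c − ρ_w) = a (ρ_m − ρ_c).
a = d (ρ_c − ρ_w)/(ρ_m − ρ_c) = 5.889 km × 1.846/0.47 = 23.1 km.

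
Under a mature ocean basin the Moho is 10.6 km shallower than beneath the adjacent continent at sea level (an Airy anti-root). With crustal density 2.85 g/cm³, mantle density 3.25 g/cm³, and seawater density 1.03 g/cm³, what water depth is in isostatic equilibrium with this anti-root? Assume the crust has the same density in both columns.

Replacing a thickness d of crust by seawater at the top must be balanced by replacing crust with mantle at the base: d (ρ_c − ρ_w) = a (ρ_m − ρ_c).
d = a (ρ_m − ρ_c)/(ρ_c − ρ_w) = 10.6 km × 0.4/1.82 = 2.33 km.

2.33 km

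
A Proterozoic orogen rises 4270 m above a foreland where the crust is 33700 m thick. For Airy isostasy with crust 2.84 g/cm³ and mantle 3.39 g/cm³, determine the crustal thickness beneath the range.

Root depth r = h ρ_c / (ρ_m − ρ_c) = 4270 m × 2.84 / 0.55 = 22050 m.
Total thickness = T + h + r = 33700 m + 4270 m + 22050 m = 60000 m.

60000 m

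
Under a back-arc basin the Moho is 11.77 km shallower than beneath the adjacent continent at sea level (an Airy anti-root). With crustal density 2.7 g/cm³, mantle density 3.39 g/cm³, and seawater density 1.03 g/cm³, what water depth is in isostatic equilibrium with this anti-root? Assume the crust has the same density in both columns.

Replacing a thickness d of crust by seawater at the top must be balanced by replacing crust with mantle at the base: d (ρ_c − ρ_w) = a (ρ_m − ρ_c).
d = a (ρ_m − ρ_c)/(ρ_c − ρ_w) = 11.77 km × 0.69/1.67 = 4.86 km.

4.86 km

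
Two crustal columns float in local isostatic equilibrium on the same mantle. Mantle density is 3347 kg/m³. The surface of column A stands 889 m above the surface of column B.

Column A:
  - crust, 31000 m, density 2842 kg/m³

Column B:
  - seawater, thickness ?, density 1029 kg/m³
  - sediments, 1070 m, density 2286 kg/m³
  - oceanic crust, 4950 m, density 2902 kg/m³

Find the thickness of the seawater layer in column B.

4030 m

Take the compensation level at the base of the deeper column (depth z_c below the surface of column A) and equate Σ ρ_i t_i down to z_c; mantle fills any gap and the z_c terms cancel.
Column A: 31000×2842 + (z_c − 31000)×3347
Column B: 889×0 + x×1029 + 1070×2286 + 4950×2902 + (z_c − 889 − 6020 − x)×3347
The z_c×3347 term appears on both sides and cancels. Collect the known terms of each column as K = Σ(ρt)_known − 3347 × (depth of known layers): K_A = 88102000 − 3347×31000 = −15655000; K_B = 16810920 − 3347×(889 + 6020) = −6313503.
Balance: K_A = K_B − x×(3347 − 1029), so x = (K_B − K_A)/(3347 − 1029) = 9341500/2318 = 4030 m.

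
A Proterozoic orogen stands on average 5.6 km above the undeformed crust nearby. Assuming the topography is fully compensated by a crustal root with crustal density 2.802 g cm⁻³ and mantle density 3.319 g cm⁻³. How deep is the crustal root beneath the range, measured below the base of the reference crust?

30.4 km

By Archimedes' principle applied to the lithosphere: the weight of the topography is balanced by the buoyancy of the root, ρ_c h = (ρ_m − ρ_c) r.
r = h · ρ_c / (ρ_m − ρ_c) = 5.6 km × 2.802 / (3.319 − 2.802) = 30.4 km.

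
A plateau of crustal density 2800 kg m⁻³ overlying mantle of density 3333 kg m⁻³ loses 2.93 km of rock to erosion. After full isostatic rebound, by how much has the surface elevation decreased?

Rebound u = e ρ_c/ρ_m = 2.93 km × 2800/3333 = 2.461 km.
Net surface drop = e − u = 2.93 km − 2.461 km = e (ρ_m − ρ_c)/ρ_m = 0.469 km.

0.469 km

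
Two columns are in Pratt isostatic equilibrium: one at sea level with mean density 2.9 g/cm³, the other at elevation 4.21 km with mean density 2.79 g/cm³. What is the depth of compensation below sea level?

107 km

ρ_ref D = ρ (D + h) → D (ρ_ref − ρ) = ρ h.
D = ρ h/(ρ_ref − ρ) = 2.79 × 4.21 km/(2.9 − 2.79) = 107 km.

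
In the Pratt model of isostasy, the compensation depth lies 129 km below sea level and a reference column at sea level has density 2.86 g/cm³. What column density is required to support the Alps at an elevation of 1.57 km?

2.83 g/cm³

Pratt balance: ρ_ref D = ρ (D + h).
ρ = ρ_ref D/(D + h) = 2.86 × 129 km/(129 km + 1.57 km) = 2.83 g/cm³.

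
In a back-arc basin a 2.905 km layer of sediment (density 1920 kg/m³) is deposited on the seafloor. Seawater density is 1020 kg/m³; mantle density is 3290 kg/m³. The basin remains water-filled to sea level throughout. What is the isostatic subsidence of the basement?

1.15 km

Submarine loading: the sediment displaces seawater, and the subsidence is in turn flooded, so s (ρ_m − ρ_w) = t (ρ_sed − ρ_w).
s = 2.905 km × (1920 − 1020) / (3290 − 1020) = 1.15 km.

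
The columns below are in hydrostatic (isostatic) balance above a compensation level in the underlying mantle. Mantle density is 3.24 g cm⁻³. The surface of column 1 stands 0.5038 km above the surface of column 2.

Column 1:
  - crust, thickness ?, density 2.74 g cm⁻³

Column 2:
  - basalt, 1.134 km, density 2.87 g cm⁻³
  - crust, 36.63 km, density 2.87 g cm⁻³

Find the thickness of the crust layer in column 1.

Take the compensation level at the base of the deeper column (depth z_c below the surface of column 1) and equate Σ ρ_i t_i down to z_c; mantle fills any gap and the z_c terms cancel.
Column 1: x×2.74 + (z_c − 0 − x)×3.24
Column 2: 0.5038×0 + 1.134×2.87 + 36.63×2.87 + (z_c − 0.5038 − 37.764)×3.24
The z_c×3.24 term appears on both sides and cancels. Collect the known terms of each column as K = Σ(ρt)_known − 3.24 × (depth of known layers): K_1 = 0 − 3.24×0 = 0; K_2 = 108.38268 − 3.24×(0.5038 + 37.764) = −15.604992.
Balance: K_1 − x×(3.24 − 2.74) = K_2, so x = (K_1 − K_2)/(3.24 − 2.74) = 15.605/0.5 = 31.2 km.

31.2 km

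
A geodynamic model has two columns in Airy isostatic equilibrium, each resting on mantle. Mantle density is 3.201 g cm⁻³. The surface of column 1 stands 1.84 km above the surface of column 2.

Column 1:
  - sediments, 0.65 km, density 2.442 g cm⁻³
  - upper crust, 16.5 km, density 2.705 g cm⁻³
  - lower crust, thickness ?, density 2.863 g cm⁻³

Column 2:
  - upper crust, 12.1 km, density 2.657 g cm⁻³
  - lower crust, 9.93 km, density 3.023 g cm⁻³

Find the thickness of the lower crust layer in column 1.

16.5 km

Take the compensation level at the base of the deeper column (depth z_c below the surface of column 1) and equate Σ ρ_i t_i down to z_c; mantle fills any gap and the z_c terms cancel.
Column 1: 0.65×2.442 + 16.5×2.705 + x×2.863 + (z_c − 17.15 − x)×3.201
Column 2: 1.84×0 + 12.1×2.657 + 9.93×3.023 + (z_c − 1.84 − 22.03)×3.201
The z_c×3.201 term appears on both sides and cancels. Collect the known terms of each column as K = Σ(ρt)_known − 3.201 × (depth of known layers): K_1 = 46.2198 − 3.201×17.15 = −8.67735; K_2 = 62.16809 − 3.201×(1.84 + 22.03) = −14.23978.
Balance: K_1 − x×(3.201 − 2.863) = K_2, so x = (K_1 − K_2)/(3.201 − 2.863) = 5.56243/0.338 = 16.5 km.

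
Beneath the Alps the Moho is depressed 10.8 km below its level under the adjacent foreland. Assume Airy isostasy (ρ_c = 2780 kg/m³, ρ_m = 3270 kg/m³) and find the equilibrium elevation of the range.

For local isostatic compensation: ρ_c h = (ρ_m − ρ_c) r.
h = r (ρ_m − ρ_c) / ρ_c = 10.8 km × (3270 − 2780) / 2780 = 1.9 km.

1.9 km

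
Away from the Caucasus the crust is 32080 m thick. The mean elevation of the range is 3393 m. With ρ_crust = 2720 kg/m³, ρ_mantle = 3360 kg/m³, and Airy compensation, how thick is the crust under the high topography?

Root depth r = h ρ_c / (ρ_m − ρ_c) = 3393 m × 2720 / 640 = 14420 m.
Total thickness = T + h + r = 32080 m + 3393 m + 14420 m = 49900 m.

49900 m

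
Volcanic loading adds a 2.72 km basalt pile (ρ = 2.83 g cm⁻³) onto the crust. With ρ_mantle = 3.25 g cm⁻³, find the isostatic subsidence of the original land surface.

Subaerial loading: s = t ρ_load / ρ_m.
s = 2.72 km × 2.83/3.25 = 2.37 km.

2.37 km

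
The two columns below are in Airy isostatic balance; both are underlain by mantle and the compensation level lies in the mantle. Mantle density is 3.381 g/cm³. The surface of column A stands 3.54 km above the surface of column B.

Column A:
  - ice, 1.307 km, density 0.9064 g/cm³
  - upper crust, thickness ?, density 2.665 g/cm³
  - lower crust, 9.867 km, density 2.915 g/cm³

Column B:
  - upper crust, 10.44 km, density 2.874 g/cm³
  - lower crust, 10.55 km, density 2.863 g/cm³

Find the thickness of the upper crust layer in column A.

20.8 km

Take the compensation level at the base of the deeper column (depth z_c below the surface of column A) and equate Σ ρ_i t_i down to z_c; mantle fills any gap and the z_c terms cancel.
Column A: 1.307×0.9064 + x×2.665 + 9.867×2.915 + (z_c − 11.174 − x)×3.381
Column B: 3.54×0 + 10.44×2.874 + 10.55×2.863 + (z_c − 3.54 − 20.99)×3.381
The z_c×3.381 term appears on both sides and cancels. Collect the known terms of each column as K = Σ(ρt)_known − 3.381 × (depth of known layers): K_A = 29.9469698 − 3.381×11.174 = −7.8323242; K_B = 60.20921 − 3.381×(3.54 + 20.99) = −22.72672.
Balance: K_A − x×(3.381 − 2.665) = K_B, so x = (K_A − K_B)/(3.381 − 2.665) = 14.8944/0.716 = 20.8 km.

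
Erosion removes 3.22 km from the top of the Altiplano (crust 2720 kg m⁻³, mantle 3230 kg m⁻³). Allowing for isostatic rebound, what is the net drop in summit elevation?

Rebound u = e ρ_c/ρ_m = 3.22 km × 2720/3230 = 2.712 km.
Net surface drop = e − u = 3.22 km − 2.712 km = e (ρ_m − ρ_c)/ρ_m = 0.508 km.

0.508 km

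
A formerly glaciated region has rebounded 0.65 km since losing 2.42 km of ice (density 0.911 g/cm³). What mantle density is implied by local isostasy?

3.39 g/cm³

ρ_m = ρ_ice t / u = 0.911 × 2.42 km/0.65 km = 3.39 g/cm³.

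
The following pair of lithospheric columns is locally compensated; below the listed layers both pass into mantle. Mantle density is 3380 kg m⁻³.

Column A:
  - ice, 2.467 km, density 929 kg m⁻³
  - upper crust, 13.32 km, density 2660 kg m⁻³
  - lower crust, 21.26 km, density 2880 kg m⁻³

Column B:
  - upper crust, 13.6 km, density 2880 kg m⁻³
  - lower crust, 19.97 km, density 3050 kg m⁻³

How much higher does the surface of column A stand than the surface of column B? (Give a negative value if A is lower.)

3.81 km

For any compensation level in the mantle, the mantle terms cancel and isostasy reduces to e = (Σt_A − Σt_B) − (Σ(ρt)_A − Σ(ρt)_B) / ρ_m.
Σt_A = 37.047 km; Σt_B = 33.57 km; Σ(ρt)_A = 98951.843; Σ(ρt)_B = 100076.5 (in km·kg m⁻³).
e = (37.047 − 33.57) − (98951.843 − 100076.5) / 3380 = 3.81 km.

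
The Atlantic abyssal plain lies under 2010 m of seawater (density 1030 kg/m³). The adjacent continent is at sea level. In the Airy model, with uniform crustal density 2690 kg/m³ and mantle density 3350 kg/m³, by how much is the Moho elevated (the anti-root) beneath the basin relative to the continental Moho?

5060 m

By Archimedes' principle applied to the lithosphere: replacing crust with seawater at the top is compensated by replacing crust with mantle at the base: d (ρ_c − ρ_w) = a (ρ_m − ρ_c).
a = d (ρ_c − ρ_w)/(ρ_m − ρ_c) = 2010 m × 1660/660 = 5060 m.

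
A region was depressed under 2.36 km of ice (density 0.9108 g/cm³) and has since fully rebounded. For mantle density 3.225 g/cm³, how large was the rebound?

0.667 km

Removing the load lets mantle flow back in; uplift u satisfies ρ_ice t = ρ_m u.
u = t ρ_ice/ρ_m = 2.36 km × 0.9108/3.225 = 0.667 km.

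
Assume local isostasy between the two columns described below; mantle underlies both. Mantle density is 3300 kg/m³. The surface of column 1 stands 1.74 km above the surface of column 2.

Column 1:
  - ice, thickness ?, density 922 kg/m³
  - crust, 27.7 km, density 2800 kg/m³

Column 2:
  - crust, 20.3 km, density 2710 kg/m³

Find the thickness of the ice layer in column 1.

1.63 km

Take the compensation level at the base of the deeper column (depth z_c below the surface of column 1) and equate Σ ρ_i t_i down to z_c; mantle fills any gap and the z_c terms cancel.
Column 1: x×922 + 27.7×2800 + (z_c − 27.7 − x)×3300
Column 2: 1.74×0 + 20.3×2710 + (z_c − 1.74 − 20.3)×3300
The z_c×3300 term appears on both sides and cancels. Collect the known terms of each column as K = Σ(ρt)_known − 3300 × (depth of known layers): K_1 = 77560 − 3300×27.7 = −13850; K_2 = 55013 − 3300×(1.74 + 20.3) = −17719.
Balance: K_1 − x×(3300 − 922) = K_2, so x = (K_1 − K_2)/(3300 − 922) = 3869/2378 = 1.63 km.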